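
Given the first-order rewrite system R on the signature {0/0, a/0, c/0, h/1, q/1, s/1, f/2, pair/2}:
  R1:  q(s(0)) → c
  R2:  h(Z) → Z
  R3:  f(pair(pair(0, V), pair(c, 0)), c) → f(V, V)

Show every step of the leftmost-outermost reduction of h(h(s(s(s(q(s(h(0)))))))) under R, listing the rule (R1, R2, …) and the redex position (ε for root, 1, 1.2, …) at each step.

s(s(s(c)))

1. h(h(s(s(s(q(s(h(0))))))))  →  h(s(s(s(q(s(h(0)))))))   [R2 at ε]
2. h(s(s(s(q(s(h(0)))))))  →  s(s(s(q(s(h(0))))))   [R2 at ε]
3. s(s(s(q(s(h(0))))))  →  s(s(s(q(s(0)))))   [R2 at 1.1.1.1.1]
4. s(s(s(q(s(0)))))  →  s(s(s(c)))   [R1 at 1.1.1]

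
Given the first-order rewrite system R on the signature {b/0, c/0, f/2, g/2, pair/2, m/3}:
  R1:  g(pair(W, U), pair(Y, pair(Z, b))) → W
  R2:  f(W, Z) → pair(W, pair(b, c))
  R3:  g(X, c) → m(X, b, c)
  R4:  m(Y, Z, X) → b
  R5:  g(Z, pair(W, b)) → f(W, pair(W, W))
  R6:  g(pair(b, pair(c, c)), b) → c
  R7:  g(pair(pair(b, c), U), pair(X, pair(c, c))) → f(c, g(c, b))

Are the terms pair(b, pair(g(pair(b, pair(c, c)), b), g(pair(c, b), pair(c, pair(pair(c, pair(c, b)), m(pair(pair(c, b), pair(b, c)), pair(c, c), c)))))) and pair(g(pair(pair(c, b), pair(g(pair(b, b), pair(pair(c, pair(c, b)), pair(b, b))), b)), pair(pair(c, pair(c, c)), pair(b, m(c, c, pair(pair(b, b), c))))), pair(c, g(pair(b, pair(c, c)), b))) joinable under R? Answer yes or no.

Reduce t₁ = pair(b, pair(g(pair(b, pair(c, c)), b), g(pair(c, b), pair(c, pair(pair(c, pair(c, b)), m(pair(pair(c, b), pair(b, c)), pair(c, c), c)))))):
1. pair(b, pair(g(pair(b, pair(c, c)), b), g(pair(c, b), pair(c, pair(pair(c, pair(c, b)), m(pair(pair(c, b), pair(b, c)), pair(c, c), c))))))  →  pair(b, pair(c, g(pair(c, b), pair(c, pair(pair(c, pair(c, b)), m(pair(pair(c, b), pair(b, c)), pair(c, c), c))))))   [R6 at 2.1]
2. pair(b, pair(c, g(pair(c, b), pair(c, pair(pair(c, pair(c, b)), m(pair(pair(c, b), pair(b, c)), pair(c, c), c))))))  →  pair(b, pair(c, g(pair(c, b), pair(c, pair(pair(c, pair(c, b)), b)))))   [R4 at 2.2.2.2.2]
3. pair(b, pair(c, g(pair(c, b), pair(c, pair(pair(c, pair(c, b)), b)))))  →  pair(b, pair(c, c))   [R1 at 2.2]

Reduce t₂ = pair(g(pair(pair(c, b), pair(g(pair(b, b), pair(pair(c, pair(c, b)), pair(b, b))), b)), pair(pair(c, pair(c, c)), pair(b, m(c, c, pair(pair(b, b), c))))), pair(c, g(pair(b, pair(c, c)), b))):
1. pair(g(pair(pair(c, b), pair(g(pair(b, b), pair(pair(c, pair(c, b)), pair(b, b))), b)), pair(pair(c, pair(c, c)), pair(b, m(c, c, pair(pair(b, b), c))))), pair(c, g(pair(b, pair(c, c)), b)))  →  pair(g(pair(pair(c, b), pair(b, b)), pair(pair(c, pair(c, c)), pair(b, m(c, c, pair(pair(b, b), c))))), pair(c, g(pair(b, pair(c, c)), b)))   [R1 at 1.1.2.1]
2. pair(g(pair(pair(c, b), pair(b, b)), pair(pair(c, pair(c, c)), pair(b, m(c, c, pair(pair(b, b), c))))), pair(c, g(pair(b, pair(c, c)), b)))  →  pair(g(pair(pair(c, b), pair(b, b)), pair(pair(c, pair(c, c)), pair(b, b))), pair(c, g(pair(b, pair(c, c)), b)))   [R4 at 1.2.2.2]
3. pair(g(pair(pair(c, b), pair(b, b)), pair(pair(c, pair(c, c)), pair(b, b))), pair(c, g(pair(b, pair(c, c)), b)))  →  pair(pair(c, b), pair(c, g(pair(b, pair(c, c)), b)))   [R1 at 1]
4. pair(pair(c, b), pair(c, g(pair(b, pair(c, c)), b)))  →  pair(pair(c, b), pair(c, c))   [R6 at 2.2]

no — NF(t₁) = pair(b, pair(c, c)), NF(t₂) = pair(pair(c, b), pair(c, c))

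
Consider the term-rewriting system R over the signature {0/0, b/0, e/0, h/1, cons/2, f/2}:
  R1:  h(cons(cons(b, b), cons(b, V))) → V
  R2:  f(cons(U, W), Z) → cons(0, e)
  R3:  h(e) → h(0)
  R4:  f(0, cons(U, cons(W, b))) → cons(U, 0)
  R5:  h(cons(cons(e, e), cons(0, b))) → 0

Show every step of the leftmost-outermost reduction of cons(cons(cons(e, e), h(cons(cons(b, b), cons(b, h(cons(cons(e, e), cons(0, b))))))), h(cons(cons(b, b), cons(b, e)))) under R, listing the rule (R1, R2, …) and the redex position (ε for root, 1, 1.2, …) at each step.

cons(cons(cons(e, e), 0), e)

1. cons(cons(cons(e, e), h(cons(cons(b, b), cons(b, h(cons(cons(e, e), cons(0, b))))))), h(cons(cons(b, b), cons(b, e))))  →  cons(cons(cons(e, e), h(cons(cons(e, e), cons(0, b)))), h(cons(cons(b, b), cons(b, e))))   [R1 at 1.2]
2. cons(cons(cons(e, e), h(cons(cons(e, e), cons(0, b)))), h(cons(cons(b, b), cons(b, e))))  →  cons(cons(cons(e, e), 0), h(cons(cons(b, b), cons(b, e))))   [R5 at 1.2]
3. cons(cons(cons(e, e), 0), h(cons(cons(b, b), cons(b, e))))  →  cons(cons(cons(e, e), 0), e)   [R1 at 2]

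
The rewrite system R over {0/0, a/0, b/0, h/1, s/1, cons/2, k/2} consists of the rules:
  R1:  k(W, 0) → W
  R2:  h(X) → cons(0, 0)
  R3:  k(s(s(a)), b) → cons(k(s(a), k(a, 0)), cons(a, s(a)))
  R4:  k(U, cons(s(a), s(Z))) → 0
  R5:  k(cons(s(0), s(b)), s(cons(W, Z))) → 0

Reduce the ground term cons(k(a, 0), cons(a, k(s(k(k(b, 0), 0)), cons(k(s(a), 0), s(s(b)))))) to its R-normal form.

1. cons(k(a, 0), cons(a, k(s(k(k(b, 0), 0)), cons(k(s(a), 0), s(s(b))))))  →  cons(a, cons(a, k(s(k(k(b, 0), 0)), cons(k(s(a), 0), s(s(b))))))   [R1 at 1]
2. cons(a, cons(a, k(s(k(k(b, 0), 0)), cons(k(s(a), 0), s(s(b))))))  →  cons(a, cons(a, k(s(k(b, 0)), cons(k(s(a), 0), s(s(b))))))   [R1 at 2.2.1.1]
3. cons(a, cons(a, k(s(k(b, 0)), cons(k(s(a), 0), s(s(b))))))  →  cons(a, cons(a, k(s(b), cons(k(s(a), 0), s(s(b))))))   [R1 at 2.2.1.1]
4. cons(a, cons(a, k(s(b), cons(k(s(a), 0), s(s(b))))))  →  cons(a, cons(a, k(s(b), cons(s(a), s(s(b))))))   [R1 at 2.2.2.1]
5. cons(a, cons(a, k(s(b), cons(s(a), s(s(b))))))  →  cons(a, cons(a, 0))   [R4 at 2.2]

cons(a, cons(a, 0))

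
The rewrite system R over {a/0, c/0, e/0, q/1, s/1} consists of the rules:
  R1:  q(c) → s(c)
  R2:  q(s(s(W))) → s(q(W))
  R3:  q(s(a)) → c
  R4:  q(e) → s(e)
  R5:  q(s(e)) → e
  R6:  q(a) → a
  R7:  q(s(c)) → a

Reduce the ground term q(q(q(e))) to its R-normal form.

1. q(q(q(e)))  →  q(q(s(e)))   [R4 at 1.1]
2. q(q(s(e)))  →  q(e)   [R5 at 1]
3. q(e)  →  s(e)   [R4 at ε]

s(e)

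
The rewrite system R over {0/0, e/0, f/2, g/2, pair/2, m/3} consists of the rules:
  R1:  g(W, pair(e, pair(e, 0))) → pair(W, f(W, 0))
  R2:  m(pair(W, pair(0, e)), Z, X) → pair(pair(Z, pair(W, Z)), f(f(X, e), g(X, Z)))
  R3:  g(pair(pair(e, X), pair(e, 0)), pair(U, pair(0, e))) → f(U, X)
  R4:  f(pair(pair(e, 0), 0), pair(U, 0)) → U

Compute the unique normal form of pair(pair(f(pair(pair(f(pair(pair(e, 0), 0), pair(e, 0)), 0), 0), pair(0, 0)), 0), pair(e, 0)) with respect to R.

pair(pair(0, 0), pair(e, 0))

1. pair(pair(f(pair(pair(f(pair(pair(e, 0), 0), pair(e, 0)), 0), 0), pair(0, 0)), 0), pair(e, 0))  →  pair(pair(f(pair(pair(e, 0), 0), pair(0, 0)), 0), pair(e, 0))   [R4 at 1.1.1.1.1]
2. pair(pair(f(pair(pair(e, 0), 0), pair(0, 0)), 0), pair(e, 0))  →  pair(pair(0, 0), pair(e, 0))   [R4 at 1.1]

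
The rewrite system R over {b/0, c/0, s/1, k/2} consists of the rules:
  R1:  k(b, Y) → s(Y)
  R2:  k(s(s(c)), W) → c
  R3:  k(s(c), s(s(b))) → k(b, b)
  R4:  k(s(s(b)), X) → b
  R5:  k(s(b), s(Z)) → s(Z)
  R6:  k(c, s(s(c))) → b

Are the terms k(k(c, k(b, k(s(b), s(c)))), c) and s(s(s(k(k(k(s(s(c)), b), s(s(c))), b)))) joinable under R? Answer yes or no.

no — NF(t₁) = s(c), NF(t₂) = s(s(s(s(b))))

Reduce t₁ = k(k(c, k(b, k(s(b), s(c)))), c):
1. k(k(c, k(b, k(s(b), s(c)))), c)  →  k(k(c, s(k(s(b), s(c)))), c)   [R1 at 1.2]
2. k(k(c, s(k(s(b), s(c)))), c)  →  k(k(c, s(s(c))), c)   [R5 at 1.2.1]
3. k(k(c, s(s(c))), c)  →  k(b, c)   [R6 at 1]
4. k(b, c)  →  s(c)   [R1 at ε]

Reduce t₂ = s(s(s(k(k(k(s(s(c)), b), s(s(c))), b)))):
1. s(s(s(k(k(k(s(s(c)), b), s(s(c))), b))))  →  s(s(s(k(k(c, s(s(c))), b))))   [R2 at 1.1.1.1.1]
2. s(s(s(k(k(c, s(s(c))), b))))  →  s(s(s(k(b, b))))   [R6 at 1.1.1.1]
3. s(s(s(k(b, b))))  →  s(s(s(s(b))))   [R1 at 1.1.1]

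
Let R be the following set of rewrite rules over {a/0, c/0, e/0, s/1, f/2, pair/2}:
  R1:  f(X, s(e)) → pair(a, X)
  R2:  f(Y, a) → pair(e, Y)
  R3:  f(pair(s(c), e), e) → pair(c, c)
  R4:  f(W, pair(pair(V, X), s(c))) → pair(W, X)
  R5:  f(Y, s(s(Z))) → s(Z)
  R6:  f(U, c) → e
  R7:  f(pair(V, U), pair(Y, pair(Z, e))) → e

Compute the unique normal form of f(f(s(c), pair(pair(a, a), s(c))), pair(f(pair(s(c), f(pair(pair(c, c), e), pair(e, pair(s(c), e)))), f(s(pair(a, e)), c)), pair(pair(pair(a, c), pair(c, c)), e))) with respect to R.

e

1. f(f(s(c), pair(pair(a, a), s(c))), pair(f(pair(s(c), f(pair(pair(c, c), e), pair(e, pair(s(c), e)))), f(s(pair(a, e)), c)), pair(pair(pair(a, c), pair(c, c)), e)))  →  f(pair(s(c), a), pair(f(pair(s(c), f(pair(pair(c, c), e), pair(e, pair(s(c), e)))), f(s(pair(a, e)), c)), pair(pair(pair(a, c), pair(c, c)), e)))   [R4 at 1]
2. f(pair(s(c), a), pair(f(pair(s(c), f(pair(pair(c, c), e), pair(e, pair(s(c), e)))), f(s(pair(a, e)), c)), pair(pair(pair(a, c), pair(c, c)), e)))  →  e   [R7 at ε]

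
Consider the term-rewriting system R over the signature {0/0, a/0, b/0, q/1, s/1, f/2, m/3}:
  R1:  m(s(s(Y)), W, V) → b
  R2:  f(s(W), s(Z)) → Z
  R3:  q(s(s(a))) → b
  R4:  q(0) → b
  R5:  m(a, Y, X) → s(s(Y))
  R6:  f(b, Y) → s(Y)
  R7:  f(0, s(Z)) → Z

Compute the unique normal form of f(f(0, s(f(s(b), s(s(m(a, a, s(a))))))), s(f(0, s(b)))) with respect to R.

b

1. f(f(0, s(f(s(b), s(s(m(a, a, s(a))))))), s(f(0, s(b))))  →  f(f(s(b), s(s(m(a, a, s(a))))), s(f(0, s(b))))   [R7 at 1]
2. f(f(s(b), s(s(m(a, a, s(a))))), s(f(0, s(b))))  →  f(s(m(a, a, s(a))), s(f(0, s(b))))   [R2 at 1]
3. f(s(m(a, a, s(a))), s(f(0, s(b))))  →  f(0, s(b))   [R2 at ε]
4. f(0, s(b))  →  b   [R7 at ε]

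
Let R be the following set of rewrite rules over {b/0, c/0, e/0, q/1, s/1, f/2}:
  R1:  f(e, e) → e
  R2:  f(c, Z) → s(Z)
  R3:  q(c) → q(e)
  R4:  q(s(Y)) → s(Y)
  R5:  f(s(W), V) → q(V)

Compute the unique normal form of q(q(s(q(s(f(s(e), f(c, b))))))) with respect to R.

1. q(q(s(q(s(f(s(e), f(c, b)))))))  →  q(s(q(s(f(s(e), f(c, b))))))   [R4 at 1]
2. q(s(q(s(f(s(e), f(c, b))))))  →  s(q(s(f(s(e), f(c, b)))))   [R4 at ε]
3. s(q(s(f(s(e), f(c, b)))))  →  s(s(f(s(e), f(c, b))))   [R4 at 1]
4. s(s(f(s(e), f(c, b))))  →  s(s(q(f(c, b))))   [R5 at 1.1]
5. s(s(q(f(c, b))))  →  s(s(q(s(b))))   [R2 at 1.1.1]
6. s(s(q(s(b))))  →  s(s(s(b)))   [R4 at 1.1]

s(s(s(b)))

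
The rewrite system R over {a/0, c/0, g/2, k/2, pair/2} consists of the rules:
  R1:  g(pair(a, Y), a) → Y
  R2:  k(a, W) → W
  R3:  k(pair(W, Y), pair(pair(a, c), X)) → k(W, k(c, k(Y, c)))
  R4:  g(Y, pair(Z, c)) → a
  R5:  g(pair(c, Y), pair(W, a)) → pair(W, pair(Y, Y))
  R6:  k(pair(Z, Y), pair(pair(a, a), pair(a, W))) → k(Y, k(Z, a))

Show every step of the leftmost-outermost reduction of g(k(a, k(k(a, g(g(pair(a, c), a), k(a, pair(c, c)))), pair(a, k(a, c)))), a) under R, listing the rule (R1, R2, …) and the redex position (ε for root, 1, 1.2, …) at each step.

1. g(k(a, k(k(a, g(g(pair(a, c), a), k(a, pair(c, c)))), pair(a, k(a, c)))), a)  →  g(k(k(a, g(g(pair(a, c), a), k(a, pair(c, c)))), pair(a, k(a, c))), a)   [R2 at 1]
2. g(k(k(a, g(g(pair(a, c), a), k(a, pair(c, c)))), pair(a, k(a, c))), a)  →  g(k(g(g(pair(a, c), a), k(a, pair(c, c))), pair(a, k(a, c))), a)   [R2 at 1.1]
3. g(k(g(g(pair(a, c), a), k(a, pair(c, c))), pair(a, k(a, c))), a)  →  g(k(g(c, k(a, pair(c, c))), pair(a, k(a, c))), a)   [R1 at 1.1.1]
4. g(k(g(c, k(a, pair(c, c))), pair(a, k(a, c))), a)  →  g(k(g(c, pair(c, c)), pair(a, k(a, c))), a)   [R2 at 1.1.2]
5. g(k(g(c, pair(c, c)), pair(a, k(a, c))), a)  →  g(k(a, pair(a, k(a, c))), a)   [R4 at 1.1]
6. g(k(a, pair(a, k(a, c))), a)  →  g(pair(a, k(a, c)), a)   [R2 at 1]
7. g(pair(a, k(a, c)), a)  →  k(a, c)   [R1 at ε]
8. k(a, c)  →  c   [R2 at ε]

c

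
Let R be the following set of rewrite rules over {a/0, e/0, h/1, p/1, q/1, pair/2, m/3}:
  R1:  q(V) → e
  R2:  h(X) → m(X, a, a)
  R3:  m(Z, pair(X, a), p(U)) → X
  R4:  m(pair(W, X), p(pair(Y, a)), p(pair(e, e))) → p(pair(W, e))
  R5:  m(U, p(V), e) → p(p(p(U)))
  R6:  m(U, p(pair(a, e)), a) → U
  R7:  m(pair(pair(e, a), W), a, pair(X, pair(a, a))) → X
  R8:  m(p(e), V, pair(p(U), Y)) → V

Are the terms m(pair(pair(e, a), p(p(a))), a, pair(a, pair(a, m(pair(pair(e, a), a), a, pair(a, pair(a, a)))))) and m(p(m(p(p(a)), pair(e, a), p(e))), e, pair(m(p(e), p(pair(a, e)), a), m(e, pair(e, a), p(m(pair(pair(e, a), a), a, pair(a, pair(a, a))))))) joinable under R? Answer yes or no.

no — NF(t₁) = a, NF(t₂) = e

Reduce t₁ = m(pair(pair(e, a), p(p(a))), a, pair(a, pair(a, m(pair(pair(e, a), a), a, pair(a, pair(a, a)))))):
1. m(pair(pair(e, a), p(p(a))), a, pair(a, pair(a, m(pair(pair(e, a), a), a, pair(a, pair(a, a))))))  →  m(pair(pair(e, a), p(p(a))), a, pair(a, pair(a, a)))   [R7 at 3.2.2]
2. m(pair(pair(e, a), p(p(a))), a, pair(a, pair(a, a)))  →  a   [R7 at ε]

Reduce t₂ = m(p(m(p(p(a)), pair(e, a), p(e))), e, pair(m(p(e), p(pair(a, e)), a), m(e, pair(e, a), p(m(pair(pair(e, a), a), a, pair(a, pair(a, a))))))):
1. m(p(m(p(p(a)), pair(e, a), p(e))), e, pair(m(p(e), p(pair(a, e)), a), m(e, pair(e, a), p(m(pair(pair(e, a), a), a, pair(a, pair(a, a)))))))  →  m(p(e), e, pair(m(p(e), p(pair(a, e)), a), m(e, pair(e, a), p(m(pair(pair(e, a), a), a, pair(a, pair(a, a)))))))   [R3 at 1.1]
2. m(p(e), e, pair(m(p(e), p(pair(a, e)), a), m(e, pair(e, a), p(m(pair(pair(e, a), a), a, pair(a, pair(a, a)))))))  →  m(p(e), e, pair(p(e), m(e, pair(e, a), p(m(pair(pair(e, a), a), a, pair(a, pair(a, a)))))))   [R6 at 3.1]
3. m(p(e), e, pair(p(e), m(e, pair(e, a), p(m(pair(pair(e, a), a), a, pair(a, pair(a, a)))))))  →  e   [R8 at ε]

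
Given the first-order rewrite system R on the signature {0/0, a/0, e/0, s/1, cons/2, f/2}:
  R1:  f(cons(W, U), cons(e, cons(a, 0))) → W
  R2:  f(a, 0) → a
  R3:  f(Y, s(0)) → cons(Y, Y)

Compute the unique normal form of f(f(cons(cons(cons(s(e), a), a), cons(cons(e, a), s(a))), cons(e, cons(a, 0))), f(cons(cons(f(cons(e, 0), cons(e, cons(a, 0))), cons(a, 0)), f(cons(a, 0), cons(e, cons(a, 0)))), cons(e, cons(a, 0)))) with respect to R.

1. f(f(cons(cons(cons(s(e), a), a), cons(cons(e, a), s(a))), cons(e, cons(a, 0))), f(cons(cons(f(cons(e, 0), cons(e, cons(a, 0))), cons(a, 0)), f(cons(a, 0), cons(e, cons(a, 0)))), cons(e, cons(a, 0))))  →  f(cons(cons(s(e), a), a), f(cons(cons(f(cons(e, 0), cons(e, cons(a, 0))), cons(a, 0)), f(cons(a, 0), cons(e, cons(a, 0)))), cons(e, cons(a, 0))))   [R1 at 1]
2. f(cons(cons(s(e), a), a), f(cons(cons(f(cons(e, 0), cons(e, cons(a, 0))), cons(a, 0)), f(cons(a, 0), cons(e, cons(a, 0)))), cons(e, cons(a, 0))))  →  f(cons(cons(s(e), a), a), cons(f(cons(e, 0), cons(e, cons(a, 0))), cons(a, 0)))   [R1 at 2]
3. f(cons(cons(s(e), a), a), cons(f(cons(e, 0), cons(e, cons(a, 0))), cons(a, 0)))  →  f(cons(cons(s(e), a), a), cons(e, cons(a, 0)))   [R1 at 2.1]
4. f(cons(cons(s(e), a), a), cons(e, cons(a, 0)))  →  cons(s(e), a)   [R1 at ε]

cons(s(e), a)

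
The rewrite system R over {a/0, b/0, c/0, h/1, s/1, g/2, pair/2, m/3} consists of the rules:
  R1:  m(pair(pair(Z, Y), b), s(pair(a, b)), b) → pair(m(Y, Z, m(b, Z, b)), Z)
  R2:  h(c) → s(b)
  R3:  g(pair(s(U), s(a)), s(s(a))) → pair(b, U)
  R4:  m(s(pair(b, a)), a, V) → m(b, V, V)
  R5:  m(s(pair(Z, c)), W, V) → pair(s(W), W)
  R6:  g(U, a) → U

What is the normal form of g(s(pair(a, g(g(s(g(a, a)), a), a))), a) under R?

1. g(s(pair(a, g(g(s(g(a, a)), a), a))), a)  →  s(pair(a, g(g(s(g(a, a)), a), a)))   [R6 at ε]
2. s(pair(a, g(g(s(g(a, a)), a), a)))  →  s(pair(a, g(s(g(a, a)), a)))   [R6 at 1.2]
3. s(pair(a, g(s(g(a, a)), a)))  →  s(pair(a, s(g(a, a))))   [R6 at 1.2]
4. s(pair(a, s(g(a, a))))  →  s(pair(a, s(a)))   [R6 at 1.2.1]

s(pair(a, s(a)))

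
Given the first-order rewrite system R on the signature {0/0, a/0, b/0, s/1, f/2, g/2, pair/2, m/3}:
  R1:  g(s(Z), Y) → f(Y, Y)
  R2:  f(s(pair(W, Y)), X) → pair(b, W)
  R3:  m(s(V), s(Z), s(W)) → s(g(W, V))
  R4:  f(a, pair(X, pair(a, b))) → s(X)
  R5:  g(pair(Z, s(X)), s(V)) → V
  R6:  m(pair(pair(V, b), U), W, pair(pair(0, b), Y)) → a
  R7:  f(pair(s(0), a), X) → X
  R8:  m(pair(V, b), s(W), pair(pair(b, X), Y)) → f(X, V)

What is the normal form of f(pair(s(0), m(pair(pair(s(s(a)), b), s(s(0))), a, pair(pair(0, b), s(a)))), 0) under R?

1. f(pair(s(0), m(pair(pair(s(s(a)), b), s(s(0))), a, pair(pair(0, b), s(a)))), 0)  →  f(pair(s(0), a), 0)   [R6 at 1.2]
2. f(pair(s(0), a), 0)  →  0   [R7 at ε]

0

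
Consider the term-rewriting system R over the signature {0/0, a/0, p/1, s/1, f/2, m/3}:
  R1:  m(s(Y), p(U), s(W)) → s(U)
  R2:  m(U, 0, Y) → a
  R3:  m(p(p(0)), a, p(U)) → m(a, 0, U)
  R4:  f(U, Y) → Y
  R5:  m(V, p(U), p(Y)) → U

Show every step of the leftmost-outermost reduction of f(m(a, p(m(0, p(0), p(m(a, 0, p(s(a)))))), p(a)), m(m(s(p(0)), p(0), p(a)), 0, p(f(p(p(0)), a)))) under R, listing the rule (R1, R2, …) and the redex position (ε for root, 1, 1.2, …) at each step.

a

1. f(m(a, p(m(0, p(0), p(m(a, 0, p(s(a)))))), p(a)), m(m(s(p(0)), p(0), p(a)), 0, p(f(p(p(0)), a))))  →  m(m(s(p(0)), p(0), p(a)), 0, p(f(p(p(0)), a)))   [R4 at ε]
2. m(m(s(p(0)), p(0), p(a)), 0, p(f(p(p(0)), a)))  →  a   [R2 at ε]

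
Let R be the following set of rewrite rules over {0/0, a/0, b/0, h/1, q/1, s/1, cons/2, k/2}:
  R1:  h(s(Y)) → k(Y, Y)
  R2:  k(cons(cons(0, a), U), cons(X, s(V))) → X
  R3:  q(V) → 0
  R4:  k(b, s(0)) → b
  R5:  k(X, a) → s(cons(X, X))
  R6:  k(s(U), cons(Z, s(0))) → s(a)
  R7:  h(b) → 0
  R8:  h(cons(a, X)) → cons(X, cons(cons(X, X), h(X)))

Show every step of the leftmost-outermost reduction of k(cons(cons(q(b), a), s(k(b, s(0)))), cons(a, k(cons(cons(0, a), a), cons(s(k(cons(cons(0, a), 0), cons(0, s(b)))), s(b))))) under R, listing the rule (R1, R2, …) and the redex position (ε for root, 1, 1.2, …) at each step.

1. k(cons(cons(q(b), a), s(k(b, s(0)))), cons(a, k(cons(cons(0, a), a), cons(s(k(cons(cons(0, a), 0), cons(0, s(b)))), s(b)))))  →  k(cons(cons(0, a), s(k(b, s(0)))), cons(a, k(cons(cons(0, a), a), cons(s(k(cons(cons(0, a), 0), cons(0, s(b)))), s(b)))))   [R3 at 1.1.1]
2. k(cons(cons(0, a), s(k(b, s(0)))), cons(a, k(cons(cons(0, a), a), cons(s(k(cons(cons(0, a), 0), cons(0, s(b)))), s(b)))))  →  k(cons(cons(0, a), s(b)), cons(a, k(cons(cons(0, a), a), cons(s(k(cons(cons(0, a), 0), cons(0, s(b)))), s(b)))))   [R4 at 1.2.1]
3. k(cons(cons(0, a), s(b)), cons(a, k(cons(cons(0, a), a), cons(s(k(cons(cons(0, a), 0), cons(0, s(b)))), s(b)))))  →  k(cons(cons(0, a), s(b)), cons(a, s(k(cons(cons(0, a), 0), cons(0, s(b))))))   [R2 at 2.2]
4. k(cons(cons(0, a), s(b)), cons(a, s(k(cons(cons(0, a), 0), cons(0, s(b))))))  →  a   [R2 at ε]

a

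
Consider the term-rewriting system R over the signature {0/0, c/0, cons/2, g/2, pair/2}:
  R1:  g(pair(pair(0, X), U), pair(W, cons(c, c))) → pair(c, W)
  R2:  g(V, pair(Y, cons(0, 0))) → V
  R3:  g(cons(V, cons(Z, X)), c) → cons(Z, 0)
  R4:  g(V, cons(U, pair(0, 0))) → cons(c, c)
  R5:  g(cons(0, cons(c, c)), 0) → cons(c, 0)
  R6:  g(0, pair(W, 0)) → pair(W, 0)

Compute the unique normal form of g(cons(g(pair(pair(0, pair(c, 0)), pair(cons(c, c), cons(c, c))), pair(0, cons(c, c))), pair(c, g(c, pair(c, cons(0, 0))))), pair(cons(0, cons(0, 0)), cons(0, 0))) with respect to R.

cons(pair(c, 0), pair(c, c))

1. g(cons(g(pair(pair(0, pair(c, 0)), pair(cons(c, c), cons(c, c))), pair(0, cons(c, c))), pair(c, g(c, pair(c, cons(0, 0))))), pair(cons(0, cons(0, 0)), cons(0, 0)))  →  cons(g(pair(pair(0, pair(c, 0)), pair(cons(c, c), cons(c, c))), pair(0, cons(c, c))), pair(c, g(c, pair(c, cons(0, 0)))))   [R2 at ε]
2. cons(g(pair(pair(0, pair(c, 0)), pair(cons(c, c), cons(c, c))), pair(0, cons(c, c))), pair(c, g(c, pair(c, cons(0, 0)))))  →  cons(pair(c, 0), pair(c, g(c, pair(c, cons(0, 0)))))   [R1 at 1]
3. cons(pair(c, 0), pair(c, g(c, pair(c, cons(0, 0)))))  →  cons(pair(c, 0), pair(c, c))   [R2 at 2.2]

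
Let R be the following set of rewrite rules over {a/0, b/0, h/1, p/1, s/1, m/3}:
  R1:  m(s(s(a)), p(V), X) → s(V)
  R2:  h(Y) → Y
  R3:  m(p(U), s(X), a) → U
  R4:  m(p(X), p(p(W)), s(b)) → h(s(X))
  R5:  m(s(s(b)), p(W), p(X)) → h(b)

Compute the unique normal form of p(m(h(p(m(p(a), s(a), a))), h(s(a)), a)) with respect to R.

1. p(m(h(p(m(p(a), s(a), a))), h(s(a)), a))  →  p(m(p(m(p(a), s(a), a)), h(s(a)), a))   [R2 at 1.1]
2. p(m(p(m(p(a), s(a), a)), h(s(a)), a))  →  p(m(p(a), h(s(a)), a))   [R3 at 1.1.1]
3. p(m(p(a), h(s(a)), a))  →  p(m(p(a), s(a), a))   [R2 at 1.2]
4. p(m(p(a), s(a), a))  →  p(a)   [R3 at 1]

p(a)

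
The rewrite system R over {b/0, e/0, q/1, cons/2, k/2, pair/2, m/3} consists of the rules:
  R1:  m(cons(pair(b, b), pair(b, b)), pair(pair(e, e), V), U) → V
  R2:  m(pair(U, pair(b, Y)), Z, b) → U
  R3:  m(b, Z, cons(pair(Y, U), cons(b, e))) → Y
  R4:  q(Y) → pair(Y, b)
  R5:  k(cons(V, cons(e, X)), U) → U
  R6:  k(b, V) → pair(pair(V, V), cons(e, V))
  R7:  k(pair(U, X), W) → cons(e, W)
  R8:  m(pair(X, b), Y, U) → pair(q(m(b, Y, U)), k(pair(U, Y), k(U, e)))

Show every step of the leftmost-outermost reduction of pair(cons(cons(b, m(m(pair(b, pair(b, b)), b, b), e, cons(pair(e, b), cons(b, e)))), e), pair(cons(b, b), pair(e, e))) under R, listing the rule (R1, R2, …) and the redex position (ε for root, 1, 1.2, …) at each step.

1. pair(cons(cons(b, m(m(pair(b, pair(b, b)), b, b), e, cons(pair(e, b), cons(b, e)))), e), pair(cons(b, b), pair(e, e)))  →  pair(cons(cons(b, m(b, e, cons(pair(e, b), cons(b, e)))), e), pair(cons(b, b), pair(e, e)))   [R2 at 1.1.2.1]
2. pair(cons(cons(b, m(b, e, cons(pair(e, b), cons(b, e)))), e), pair(cons(b, b), pair(e, e)))  →  pair(cons(cons(b, e), e), pair(cons(b, b), pair(e, e)))   [R3 at 1.1.2]

pair(cons(cons(b, e), e), pair(cons(b, b), pair(e, e)))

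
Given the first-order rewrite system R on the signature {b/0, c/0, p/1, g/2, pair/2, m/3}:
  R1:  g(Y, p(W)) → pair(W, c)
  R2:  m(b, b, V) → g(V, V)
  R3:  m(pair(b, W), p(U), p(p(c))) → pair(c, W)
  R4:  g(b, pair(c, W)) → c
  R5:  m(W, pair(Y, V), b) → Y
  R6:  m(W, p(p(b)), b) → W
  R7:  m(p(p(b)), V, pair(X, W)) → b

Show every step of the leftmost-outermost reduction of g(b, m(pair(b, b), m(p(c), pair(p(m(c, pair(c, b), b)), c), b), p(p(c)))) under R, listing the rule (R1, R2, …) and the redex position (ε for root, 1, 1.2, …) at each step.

1. g(b, m(pair(b, b), m(p(c), pair(p(m(c, pair(c, b), b)), c), b), p(p(c))))  →  g(b, m(pair(b, b), p(m(c, pair(c, b), b)), p(p(c))))   [R5 at 2.2]
2. g(b, m(pair(b, b), p(m(c, pair(c, b), b)), p(p(c))))  →  g(b, pair(c, b))   [R3 at 2]
3. g(b, pair(c, b))  →  c   [R4 at ε]

c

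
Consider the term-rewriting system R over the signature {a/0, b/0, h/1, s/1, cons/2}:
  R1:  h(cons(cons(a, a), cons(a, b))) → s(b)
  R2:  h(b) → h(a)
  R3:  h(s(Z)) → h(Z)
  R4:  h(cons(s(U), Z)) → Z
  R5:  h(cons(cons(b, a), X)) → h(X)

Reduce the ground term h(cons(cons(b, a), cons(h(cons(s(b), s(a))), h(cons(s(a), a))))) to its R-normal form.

1. h(cons(cons(b, a), cons(h(cons(s(b), s(a))), h(cons(s(a), a)))))  →  h(cons(h(cons(s(b), s(a))), h(cons(s(a), a))))   [R5 at ε]
2. h(cons(h(cons(s(b), s(a))), h(cons(s(a), a))))  →  h(cons(s(a), h(cons(s(a), a))))   [R4 at 1.1]
3. h(cons(s(a), h(cons(s(a), a))))  →  h(cons(s(a), a))   [R4 at ε]
4. h(cons(s(a), a))  →  a   [R4 at ε]

a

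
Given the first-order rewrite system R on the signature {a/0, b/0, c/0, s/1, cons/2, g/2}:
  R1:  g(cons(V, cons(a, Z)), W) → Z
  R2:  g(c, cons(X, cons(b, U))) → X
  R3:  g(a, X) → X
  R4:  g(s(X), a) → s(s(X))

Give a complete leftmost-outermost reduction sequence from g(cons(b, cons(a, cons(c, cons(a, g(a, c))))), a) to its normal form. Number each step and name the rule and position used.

1. g(cons(b, cons(a, cons(c, cons(a, g(a, c))))), a)  →  cons(c, cons(a, g(a, c)))   [R1 at ε]
2. cons(c, cons(a, g(a, c)))  →  cons(c, cons(a, c))   [R3 at 2.2]

cons(c, cons(a, c))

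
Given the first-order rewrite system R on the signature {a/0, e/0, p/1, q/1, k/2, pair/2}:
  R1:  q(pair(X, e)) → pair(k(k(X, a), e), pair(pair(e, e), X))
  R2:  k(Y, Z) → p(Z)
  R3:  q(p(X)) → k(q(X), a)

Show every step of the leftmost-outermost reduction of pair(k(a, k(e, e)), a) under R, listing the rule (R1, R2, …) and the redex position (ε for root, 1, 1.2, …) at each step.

pair(p(p(e)), a)

1. pair(k(a, k(e, e)), a)  →  pair(p(k(e, e)), a)   [R2 at 1]
2. pair(p(k(e, e)), a)  →  pair(p(p(e)), a)   [R2 at 1.1]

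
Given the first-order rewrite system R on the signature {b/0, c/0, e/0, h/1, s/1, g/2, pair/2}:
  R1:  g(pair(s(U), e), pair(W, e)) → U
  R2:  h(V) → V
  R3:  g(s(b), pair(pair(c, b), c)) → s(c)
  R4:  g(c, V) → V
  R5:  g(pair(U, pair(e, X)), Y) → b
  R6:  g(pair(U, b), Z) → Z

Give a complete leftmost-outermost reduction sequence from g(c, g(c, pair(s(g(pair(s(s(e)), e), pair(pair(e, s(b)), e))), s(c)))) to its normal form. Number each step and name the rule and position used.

1. g(c, g(c, pair(s(g(pair(s(s(e)), e), pair(pair(e, s(b)), e))), s(c))))  →  g(c, pair(s(g(pair(s(s(e)), e), pair(pair(e, s(b)), e))), s(c)))   [R4 at ε]
2. g(c, pair(s(g(pair(s(s(e)), e), pair(pair(e, s(b)), e))), s(c)))  →  pair(s(g(pair(s(s(e)), e), pair(pair(e, s(b)), e))), s(c))   [R4 at ε]
3. pair(s(g(pair(s(s(e)), e), pair(pair(e, s(b)), e))), s(c))  →  pair(s(s(e)), s(c))   [R1 at 1.1]

pair(s(s(e)), s(c))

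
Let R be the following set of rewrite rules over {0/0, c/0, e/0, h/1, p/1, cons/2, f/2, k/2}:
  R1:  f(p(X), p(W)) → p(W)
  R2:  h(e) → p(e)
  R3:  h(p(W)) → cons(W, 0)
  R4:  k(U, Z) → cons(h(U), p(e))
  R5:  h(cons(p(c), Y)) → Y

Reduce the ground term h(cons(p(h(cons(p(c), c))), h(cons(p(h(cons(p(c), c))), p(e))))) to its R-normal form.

1. h(cons(p(h(cons(p(c), c))), h(cons(p(h(cons(p(c), c))), p(e)))))  →  h(cons(p(c), h(cons(p(h(cons(p(c), c))), p(e)))))   [R5 at 1.1.1]
2. h(cons(p(c), h(cons(p(h(cons(p(c), c))), p(e)))))  →  h(cons(p(h(cons(p(c), c))), p(e)))   [R5 at ε]
3. h(cons(p(h(cons(p(c), c))), p(e)))  →  h(cons(p(c), p(e)))   [R5 at 1.1.1]
4. h(cons(p(c), p(e)))  →  p(e)   [R5 at ε]

p(e)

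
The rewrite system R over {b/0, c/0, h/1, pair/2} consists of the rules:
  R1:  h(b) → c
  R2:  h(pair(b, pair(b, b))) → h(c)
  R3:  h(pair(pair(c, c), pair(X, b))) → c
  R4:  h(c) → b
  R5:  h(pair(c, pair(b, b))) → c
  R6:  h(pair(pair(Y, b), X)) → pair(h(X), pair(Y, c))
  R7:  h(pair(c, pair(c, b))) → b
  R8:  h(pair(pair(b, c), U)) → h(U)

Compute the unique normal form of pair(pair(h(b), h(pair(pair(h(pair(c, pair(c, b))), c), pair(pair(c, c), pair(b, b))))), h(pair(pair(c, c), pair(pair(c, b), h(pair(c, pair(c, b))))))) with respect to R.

pair(pair(c, c), c)

1. pair(pair(h(b), h(pair(pair(h(pair(c, pair(c, b))), c), pair(pair(c, c), pair(b, b))))), h(pair(pair(c, c), pair(pair(c, b), h(pair(c, pair(c, b)))))))  →  pair(pair(c, h(pair(pair(h(pair(c, pair(c, b))), c), pair(pair(c, c), pair(b, b))))), h(pair(pair(c, c), pair(pair(c, b), h(pair(c, pair(c, b)))))))   [R1 at 1.1]
2. pair(pair(c, h(pair(pair(h(pair(c, pair(c, b))), c), pair(pair(c, c), pair(b, b))))), h(pair(pair(c, c), pair(pair(c, b), h(pair(c, pair(c, b)))))))  →  pair(pair(c, h(pair(pair(b, c), pair(pair(c, c), pair(b, b))))), h(pair(pair(c, c), pair(pair(c, b), h(pair(c, pair(c, b)))))))   [R7 at 1.2.1.1.1]
3. pair(pair(c, h(pair(pair(b, c), pair(pair(c, c), pair(b, b))))), h(pair(pair(c, c), pair(pair(c, b), h(pair(c, pair(c, b)))))))  →  pair(pair(c, h(pair(pair(c, c), pair(b, b)))), h(pair(pair(c, c), pair(pair(c, b), h(pair(c, pair(c, b)))))))   [R8 at 1.2]
4. pair(pair(c, h(pair(pair(c, c), pair(b, b)))), h(pair(pair(c, c), pair(pair(c, b), h(pair(c, pair(c, b)))))))  →  pair(pair(c, c), h(pair(pair(c, c), pair(pair(c, b), h(pair(c, pair(c, b)))))))   [R3 at 1.2]
5. pair(pair(c, c), h(pair(pair(c, c), pair(pair(c, b), h(pair(c, pair(c, b)))))))  →  pair(pair(c, c), h(pair(pair(c, c), pair(pair(c, b), b))))   [R7 at 2.1.2.2]
6. pair(pair(c, c), h(pair(pair(c, c), pair(pair(c, b), b))))  →  pair(pair(c, c), c)   [R3 at 2]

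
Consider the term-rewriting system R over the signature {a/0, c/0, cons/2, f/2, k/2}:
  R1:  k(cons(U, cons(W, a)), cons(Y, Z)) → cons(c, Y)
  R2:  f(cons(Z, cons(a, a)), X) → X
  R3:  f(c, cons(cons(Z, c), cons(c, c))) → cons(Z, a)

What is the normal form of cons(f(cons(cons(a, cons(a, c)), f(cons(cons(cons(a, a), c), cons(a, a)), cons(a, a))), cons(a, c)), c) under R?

1. cons(f(cons(cons(a, cons(a, c)), f(cons(cons(cons(a, a), c), cons(a, a)), cons(a, a))), cons(a, c)), c)  →  cons(f(cons(cons(a, cons(a, c)), cons(a, a)), cons(a, c)), c)   [R2 at 1.1.2]
2. cons(f(cons(cons(a, cons(a, c)), cons(a, a)), cons(a, c)), c)  →  cons(cons(a, c), c)   [R2 at 1]

cons(cons(a, c), c)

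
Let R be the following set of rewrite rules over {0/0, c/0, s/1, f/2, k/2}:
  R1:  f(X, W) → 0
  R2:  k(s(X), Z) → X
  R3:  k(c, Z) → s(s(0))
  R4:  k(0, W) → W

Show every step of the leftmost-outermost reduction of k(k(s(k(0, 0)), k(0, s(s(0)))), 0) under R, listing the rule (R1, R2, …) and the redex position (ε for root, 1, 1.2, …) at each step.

1. k(k(s(k(0, 0)), k(0, s(s(0)))), 0)  →  k(k(0, 0), 0)   [R2 at 1]
2. k(k(0, 0), 0)  →  k(0, 0)   [R4 at 1]
3. k(0, 0)  →  0   [R4 at ε]

0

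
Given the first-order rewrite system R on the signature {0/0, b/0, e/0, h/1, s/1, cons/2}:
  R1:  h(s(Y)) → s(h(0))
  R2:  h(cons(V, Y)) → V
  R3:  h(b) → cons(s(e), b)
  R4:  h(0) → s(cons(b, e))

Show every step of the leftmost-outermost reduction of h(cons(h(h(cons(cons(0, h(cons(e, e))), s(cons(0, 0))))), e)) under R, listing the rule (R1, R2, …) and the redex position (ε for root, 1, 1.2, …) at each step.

0

1. h(cons(h(h(cons(cons(0, h(cons(e, e))), s(cons(0, 0))))), e))  →  h(h(cons(cons(0, h(cons(e, e))), s(cons(0, 0)))))   [R2 at ε]
2. h(h(cons(cons(0, h(cons(e, e))), s(cons(0, 0)))))  →  h(cons(0, h(cons(e, e))))   [R2 at 1]
3. h(cons(0, h(cons(e, e))))  →  0   [R2 at ε]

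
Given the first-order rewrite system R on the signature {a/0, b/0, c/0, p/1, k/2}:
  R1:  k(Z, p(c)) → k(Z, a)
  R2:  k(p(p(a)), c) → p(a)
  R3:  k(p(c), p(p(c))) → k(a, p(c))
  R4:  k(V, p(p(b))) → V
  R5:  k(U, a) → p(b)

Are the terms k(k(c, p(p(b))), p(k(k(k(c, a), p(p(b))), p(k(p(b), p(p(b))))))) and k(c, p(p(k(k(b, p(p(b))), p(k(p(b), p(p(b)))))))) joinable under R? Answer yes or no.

yes — NF(t₁) = c, NF(t₂) = c

Reduce t₁ = k(k(c, p(p(b))), p(k(k(k(c, a), p(p(b))), p(k(p(b), p(p(b))))))):
1. k(k(c, p(p(b))), p(k(k(k(c, a), p(p(b))), p(k(p(b), p(p(b)))))))  →  k(c, p(k(k(k(c, a), p(p(b))), p(k(p(b), p(p(b)))))))   [R4 at 1]
2. k(c, p(k(k(k(c, a), p(p(b))), p(k(p(b), p(p(b)))))))  →  k(c, p(k(k(c, a), p(k(p(b), p(p(b)))))))   [R4 at 2.1.1]
3. k(c, p(k(k(c, a), p(k(p(b), p(p(b)))))))  →  k(c, p(k(p(b), p(k(p(b), p(p(b)))))))   [R5 at 2.1.1]
4. k(c, p(k(p(b), p(k(p(b), p(p(b)))))))  →  k(c, p(k(p(b), p(p(b)))))   [R4 at 2.1.2.1]
5. k(c, p(k(p(b), p(p(b)))))  →  k(c, p(p(b)))   [R4 at 2.1]
6. k(c, p(p(b)))  →  c   [R4 at ε]

Reduce t₂ = k(c, p(p(k(k(b, p(p(b))), p(k(p(b), p(p(b)))))))):
1. k(c, p(p(k(k(b, p(p(b))), p(k(p(b), p(p(b))))))))  →  k(c, p(p(k(b, p(k(p(b), p(p(b))))))))   [R4 at 2.1.1.1]
2. k(c, p(p(k(b, p(k(p(b), p(p(b))))))))  →  k(c, p(p(k(b, p(p(b))))))   [R4 at 2.1.1.2.1]
3. k(c, p(p(k(b, p(p(b))))))  →  k(c, p(p(b)))   [R4 at 2.1.1]
4. k(c, p(p(b)))  →  c   [R4 at ε]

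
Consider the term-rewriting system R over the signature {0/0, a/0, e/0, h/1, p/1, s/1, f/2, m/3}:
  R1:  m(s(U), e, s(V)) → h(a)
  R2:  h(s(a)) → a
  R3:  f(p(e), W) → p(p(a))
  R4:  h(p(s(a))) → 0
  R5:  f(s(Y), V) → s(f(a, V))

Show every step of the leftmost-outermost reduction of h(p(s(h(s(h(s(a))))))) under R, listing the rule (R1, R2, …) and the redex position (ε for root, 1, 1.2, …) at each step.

1. h(p(s(h(s(h(s(a)))))))  →  h(p(s(h(s(a)))))   [R2 at 1.1.1.1.1]
2. h(p(s(h(s(a)))))  →  h(p(s(a)))   [R2 at 1.1.1]
3. h(p(s(a)))  →  0   [R4 at ε]

0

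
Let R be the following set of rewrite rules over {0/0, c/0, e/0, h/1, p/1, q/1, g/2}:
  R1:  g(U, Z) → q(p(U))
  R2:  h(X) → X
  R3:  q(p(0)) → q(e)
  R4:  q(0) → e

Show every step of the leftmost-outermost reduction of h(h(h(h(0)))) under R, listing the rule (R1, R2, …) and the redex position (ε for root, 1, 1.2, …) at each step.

1. h(h(h(h(0))))  →  h(h(h(0)))   [R2 at ε]
2. h(h(h(0)))  →  h(h(0))   [R2 at ε]
3. h(h(0))  →  h(0)   [R2 at ε]
4. h(0)  →  0   [R2 at ε]

0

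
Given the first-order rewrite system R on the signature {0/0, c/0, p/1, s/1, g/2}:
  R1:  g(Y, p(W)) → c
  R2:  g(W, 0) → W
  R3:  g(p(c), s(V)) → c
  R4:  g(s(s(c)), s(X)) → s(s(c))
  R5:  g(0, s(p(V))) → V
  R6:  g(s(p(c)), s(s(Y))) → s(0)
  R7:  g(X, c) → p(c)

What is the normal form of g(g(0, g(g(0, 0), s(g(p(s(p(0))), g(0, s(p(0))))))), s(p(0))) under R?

0

1. g(g(0, g(g(0, 0), s(g(p(s(p(0))), g(0, s(p(0))))))), s(p(0)))  →  g(g(0, g(0, s(g(p(s(p(0))), g(0, s(p(0))))))), s(p(0)))   [R2 at 1.2.1]
2. g(g(0, g(0, s(g(p(s(p(0))), g(0, s(p(0))))))), s(p(0)))  →  g(g(0, g(0, s(g(p(s(p(0))), 0)))), s(p(0)))   [R5 at 1.2.2.1.2]
3. g(g(0, g(0, s(g(p(s(p(0))), 0)))), s(p(0)))  →  g(g(0, g(0, s(p(s(p(0)))))), s(p(0)))   [R2 at 1.2.2.1]
4. g(g(0, g(0, s(p(s(p(0)))))), s(p(0)))  →  g(g(0, s(p(0))), s(p(0)))   [R5 at 1.2]
5. g(g(0, s(p(0))), s(p(0)))  →  g(0, s(p(0)))   [R5 at 1]
6. g(0, s(p(0)))  →  0   [R5 at ε]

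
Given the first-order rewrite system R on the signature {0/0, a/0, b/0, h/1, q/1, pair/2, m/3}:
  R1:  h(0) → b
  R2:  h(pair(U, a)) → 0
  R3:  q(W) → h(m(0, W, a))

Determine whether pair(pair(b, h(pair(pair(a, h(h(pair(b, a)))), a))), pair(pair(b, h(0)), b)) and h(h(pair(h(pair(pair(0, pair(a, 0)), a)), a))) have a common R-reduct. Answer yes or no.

no — NF(t₁) = pair(pair(b, 0), pair(pair(b, b), b)), NF(t₂) = b

Reduce t₁ = pair(pair(b, h(pair(pair(a, h(h(pair(b, a)))), a))), pair(pair(b, h(0)), b)):
1. pair(pair(b, h(pair(pair(a, h(h(pair(b, a)))), a))), pair(pair(b, h(0)), b))  →  pair(pair(b, 0), pair(pair(b, h(0)), b))   [R2 at 1.2]
2. pair(pair(b, 0), pair(pair(b, h(0)), b))  →  pair(pair(b, 0), pair(pair(b, b), b))   [R1 at 2.1.2]

Reduce t₂ = h(h(pair(h(pair(pair(0, pair(a, 0)), a)), a))):
1. h(h(pair(h(pair(pair(0, pair(a, 0)), a)), a)))  →  h(0)   [R2 at 1]
2. h(0)  →  b   [R1 at ε]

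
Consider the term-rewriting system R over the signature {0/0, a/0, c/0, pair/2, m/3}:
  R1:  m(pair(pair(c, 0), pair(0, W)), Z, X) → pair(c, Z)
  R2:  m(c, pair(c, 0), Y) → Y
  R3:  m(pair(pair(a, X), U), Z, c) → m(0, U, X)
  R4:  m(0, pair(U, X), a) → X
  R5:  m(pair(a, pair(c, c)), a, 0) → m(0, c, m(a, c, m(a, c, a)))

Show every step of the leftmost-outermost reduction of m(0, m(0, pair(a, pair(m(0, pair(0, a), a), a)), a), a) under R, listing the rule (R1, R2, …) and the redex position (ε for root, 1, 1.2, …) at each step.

a

1. m(0, m(0, pair(a, pair(m(0, pair(0, a), a), a)), a), a)  →  m(0, pair(m(0, pair(0, a), a), a), a)   [R4 at 2]
2. m(0, pair(m(0, pair(0, a), a), a), a)  →  a   [R4 at ε]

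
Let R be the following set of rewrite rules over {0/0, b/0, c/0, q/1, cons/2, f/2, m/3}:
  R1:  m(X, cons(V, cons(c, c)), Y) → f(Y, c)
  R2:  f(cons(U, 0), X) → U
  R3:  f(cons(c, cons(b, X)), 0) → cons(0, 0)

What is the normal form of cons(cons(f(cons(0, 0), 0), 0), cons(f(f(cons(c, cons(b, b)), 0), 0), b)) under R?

cons(cons(0, 0), cons(0, b))

1. cons(cons(f(cons(0, 0), 0), 0), cons(f(f(cons(c, cons(b, b)), 0), 0), b))  →  cons(cons(0, 0), cons(f(f(cons(c, cons(b, b)), 0), 0), b))   [R2 at 1.1]
2. cons(cons(0, 0), cons(f(f(cons(c, cons(b, b)), 0), 0), b))  →  cons(cons(0, 0), cons(f(cons(0, 0), 0), b))   [R3 at 2.1.1]
3. cons(cons(0, 0), cons(f(cons(0, 0), 0), b))  →  cons(cons(0, 0), cons(0, b))   [R2 at 2.1]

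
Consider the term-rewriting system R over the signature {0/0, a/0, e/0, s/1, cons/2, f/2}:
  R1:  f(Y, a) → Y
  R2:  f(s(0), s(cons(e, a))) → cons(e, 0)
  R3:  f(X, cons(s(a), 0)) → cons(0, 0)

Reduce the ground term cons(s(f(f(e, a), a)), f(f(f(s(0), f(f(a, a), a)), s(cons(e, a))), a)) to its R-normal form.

1. cons(s(f(f(e, a), a)), f(f(f(s(0), f(f(a, a), a)), s(cons(e, a))), a))  →  cons(s(f(e, a)), f(f(f(s(0), f(f(a, a), a)), s(cons(e, a))), a))   [R1 at 1.1]
2. cons(s(f(e, a)), f(f(f(s(0), f(f(a, a), a)), s(cons(e, a))), a))  →  cons(s(e), f(f(f(s(0), f(f(a, a), a)), s(cons(e, a))), a))   [R1 at 1.1]
3. cons(s(e), f(f(f(s(0), f(f(a, a), a)), s(cons(e, a))), a))  →  cons(s(e), f(f(s(0), f(f(a, a), a)), s(cons(e, a))))   [R1 at 2]
4. cons(s(e), f(f(s(0), f(f(a, a), a)), s(cons(e, a))))  →  cons(s(e), f(f(s(0), f(a, a)), s(cons(e, a))))   [R1 at 2.1.2]
5. cons(s(e), f(f(s(0), f(a, a)), s(cons(e, a))))  →  cons(s(e), f(f(s(0), a), s(cons(e, a))))   [R1 at 2.1.2]
6. cons(s(e), f(f(s(0), a), s(cons(e, a))))  →  cons(s(e), f(s(0), s(cons(e, a))))   [R1 at 2.1]
7. cons(s(e), f(s(0), s(cons(e, a))))  →  cons(s(e), cons(e, 0))   [R2 at 2]

cons(s(e), cons(e, 0))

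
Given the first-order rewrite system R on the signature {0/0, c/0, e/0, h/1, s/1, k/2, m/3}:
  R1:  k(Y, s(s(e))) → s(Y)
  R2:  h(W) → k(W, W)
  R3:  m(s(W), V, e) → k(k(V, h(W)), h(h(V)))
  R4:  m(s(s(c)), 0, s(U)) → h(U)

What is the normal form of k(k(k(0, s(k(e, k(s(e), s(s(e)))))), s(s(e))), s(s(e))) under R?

1. k(k(k(0, s(k(e, k(s(e), s(s(e)))))), s(s(e))), s(s(e)))  →  s(k(k(0, s(k(e, k(s(e), s(s(e)))))), s(s(e))))   [R1 at ε]
2. s(k(k(0, s(k(e, k(s(e), s(s(e)))))), s(s(e))))  →  s(s(k(0, s(k(e, k(s(e), s(s(e))))))))   [R1 at 1]
3. s(s(k(0, s(k(e, k(s(e), s(s(e))))))))  →  s(s(k(0, s(k(e, s(s(e)))))))   [R1 at 1.1.2.1.2]
4. s(s(k(0, s(k(e, s(s(e)))))))  →  s(s(k(0, s(s(e)))))   [R1 at 1.1.2.1]
5. s(s(k(0, s(s(e)))))  →  s(s(s(0)))   [R1 at 1.1]

s(s(s(0)))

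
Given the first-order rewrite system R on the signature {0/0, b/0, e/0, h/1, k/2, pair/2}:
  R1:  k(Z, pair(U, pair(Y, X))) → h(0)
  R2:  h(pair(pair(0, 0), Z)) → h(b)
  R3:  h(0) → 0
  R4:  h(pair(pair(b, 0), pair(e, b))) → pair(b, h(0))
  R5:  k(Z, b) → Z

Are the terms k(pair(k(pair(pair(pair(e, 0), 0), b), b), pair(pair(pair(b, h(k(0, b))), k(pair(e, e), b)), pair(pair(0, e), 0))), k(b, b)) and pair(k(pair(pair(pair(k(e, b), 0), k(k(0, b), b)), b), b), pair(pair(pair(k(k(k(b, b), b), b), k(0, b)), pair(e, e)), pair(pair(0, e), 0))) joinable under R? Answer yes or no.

Reduce t₁ = k(pair(k(pair(pair(pair(e, 0), 0), b), b), pair(pair(pair(b, h(k(0, b))), k(pair(e, e), b)), pair(pair(0, e), 0))), k(b, b)):
1. k(pair(k(pair(pair(pair(e, 0), 0), b), b), pair(pair(pair(b, h(k(0, b))), k(pair(e, e), b)), pair(pair(0, e), 0))), k(b, b))  →  k(pair(pair(pair(pair(e, 0), 0), b), pair(pair(pair(b, h(k(0, b))), k(pair(e, e), b)), pair(pair(0, e), 0))), k(b, b))   [R5 at 1.1]
2. k(pair(pair(pair(pair(e, 0), 0), b), pair(pair(pair(b, h(k(0, b))), k(pair(e, e), b)), pair(pair(0, e), 0))), k(b, b))  →  k(pair(pair(pair(pair(e, 0), 0), b), pair(pair(pair(b, h(0)), k(pair(e, e), b)), pair(pair(0, e), 0))), k(b, b))   [R5 at 1.2.1.1.2.1]
3. k(pair(pair(pair(pair(e, 0), 0), b), pair(pair(pair(b, h(0)), k(pair(e, e), b)), pair(pair(0, e), 0))), k(b, b))  →  k(pair(pair(pair(pair(e, 0), 0), b), pair(pair(pair(b, 0), k(pair(e, e), b)), pair(pair(0, e), 0))), k(b, b))   [R3 at 1.2.1.1.2]
4. k(pair(pair(pair(pair(e, 0), 0), b), pair(pair(pair(b, 0), k(pair(e, e), b)), pair(pair(0, e), 0))), k(b, b))  →  k(pair(pair(pair(pair(e, 0), 0), b), pair(pair(pair(b, 0), pair(e, e)), pair(pair(0, e), 0))), k(b, b))   [R5 at 1.2.1.2]
5. k(pair(pair(pair(pair(e, 0), 0), b), pair(pair(pair(b, 0), pair(e, e)), pair(pair(0, e), 0))), k(b, b))  →  k(pair(pair(pair(pair(e, 0), 0), b), pair(pair(pair(b, 0), pair(e, e)), pair(pair(0, e), 0))), b)   [R5 at 2]
6. k(pair(pair(pair(pair(e, 0), 0), b), pair(pair(pair(b, 0), pair(e, e)), pair(pair(0, e), 0))), b)  →  pair(pair(pair(pair(e, 0), 0), b), pair(pair(pair(b, 0), pair(e, e)), pair(pair(0, e), 0)))   [R5 at ε]

Reduce t₂ = pair(k(pair(pair(pair(k(e, b), 0), k(k(0, b), b)), b), b), pair(pair(pair(k(k(k(b, b), b), b), k(0, b)), pair(e, e)), pair(pair(0, e), 0))):
1. pair(k(pair(pair(pair(k(e, b), 0), k(k(0, b), b)), b), b), pair(pair(pair(k(k(k(b, b), b), b), k(0, b)), pair(e, e)), pair(pair(0, e), 0)))  →  pair(pair(pair(pair(k(e, b), 0), k(k(0, b), b)), b), pair(pair(pair(k(k(k(b, b), b), b), k(0, b)), pair(e, e)), pair(pair(0, e), 0)))   [R5 at 1]
2. pair(pair(pair(pair(k(e, b), 0), k(k(0, b), b)), b), pair(pair(pair(k(k(k(b, b), b), b), k(0, b)), pair(e, e)), pair(pair(0, e), 0)))  →  pair(pair(pair(pair(e, 0), k(k(0, b), b)), b), pair(pair(pair(k(k(k(b, b), b), b), k(0, b)), pair(e, e)), pair(pair(0, e), 0)))   [R5 at 1.1.1.1]
3. pair(pair(pair(pair(e, 0), k(k(0, b), b)), b), pair(pair(pair(k(k(k(b, b), b), b), k(0, b)), pair(e, e)), pair(pair(0, e), 0)))  →  pair(pair(pair(pair(e, 0), k(0, b)), b), pair(pair(pair(k(k(k(b, b), b), b), k(0, b)), pair(e, e)), pair(pair(0, e), 0)))   [R5 at 1.1.2]
4. pair(pair(pair(pair(e, 0), k(0, b)), b), pair(pair(pair(k(k(k(b, b), b), b), k(0, b)), pair(e, e)), pair(pair(0, e), 0)))  →  pair(pair(pair(pair(e, 0), 0), b), pair(pair(pair(k(k(k(b, b), b), b), k(0, b)), pair(e, e)), pair(pair(0, e), 0)))   [R5 at 1.1.2]
5. pair(pair(pair(pair(e, 0), 0), b), pair(pair(pair(k(k(k(b, b), b), b), k(0, b)), pair(e, e)), pair(pair(0, e), 0)))  →  pair(pair(pair(pair(e, 0), 0), b), pair(pair(pair(k(k(b, b), b), k(0, b)), pair(e, e)), pair(pair(0, e), 0)))   [R5 at 2.1.1.1]
6. pair(pair(pair(pair(e, 0), 0), b), pair(pair(pair(k(k(b, b), b), k(0, b)), pair(e, e)), pair(pair(0, e), 0)))  →  pair(pair(pair(pair(e, 0), 0), b), pair(pair(pair(k(b, b), k(0, b)), pair(e, e)), pair(pair(0, e), 0)))   [R5 at 2.1.1.1]
7. pair(pair(pair(pair(e, 0), 0), b), pair(pair(pair(k(b, b), k(0, b)), pair(e, e)), pair(pair(0, e), 0)))  →  pair(pair(pair(pair(e, 0), 0), b), pair(pair(pair(b, k(0, b)), pair(e, e)), pair(pair(0, e), 0)))   [R5 at 2.1.1.1]
8. pair(pair(pair(pair(e, 0), 0), b), pair(pair(pair(b, k(0, b)), pair(e, e)), pair(pair(0, e), 0)))  →  pair(pair(pair(pair(e, 0), 0), b), pair(pair(pair(b, 0), pair(e, e)), pair(pair(0, e), 0)))   [R5 at 2.1.1.2]

yes — NF(t₁) = pair(pair(pair(pair(e, 0), 0), b), pair(pair(pair(b, 0), pair(e, e)), pair(pair(0, e), 0))), NF(t₂) = pair(pair(pair(pair(e, 0), 0), b), pair(pair(pair(b, 0), pair(e, e)), pair(pair(0, e), 0)))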